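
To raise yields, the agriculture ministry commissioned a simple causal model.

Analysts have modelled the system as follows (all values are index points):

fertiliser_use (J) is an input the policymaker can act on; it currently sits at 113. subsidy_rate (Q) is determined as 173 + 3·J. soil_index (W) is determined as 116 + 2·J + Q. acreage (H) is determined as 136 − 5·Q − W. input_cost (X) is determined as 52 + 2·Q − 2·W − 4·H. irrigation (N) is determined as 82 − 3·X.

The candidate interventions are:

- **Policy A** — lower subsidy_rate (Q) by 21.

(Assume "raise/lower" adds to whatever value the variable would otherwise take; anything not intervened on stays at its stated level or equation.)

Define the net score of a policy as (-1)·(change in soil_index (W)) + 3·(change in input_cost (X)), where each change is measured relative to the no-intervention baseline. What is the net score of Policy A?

Baseline:
  J = 113
  Q = 173 + 3·113 = 512
  W = 116 + 2·113 + 512 = 854
  H = 136 − 5·512 − 854 = -3278
  X = 52 + 2·512 − 2·854 − 4·(-3278) = 12480
Policy A (Q − 21):
  J = 113
  Q = 173 + 3·113 (−21 from intervention) = 491
  W = 116 + 2·113 + 491 = 833
  H = 136 − 5·491 − 833 = -3152
  X = 52 + 2·491 − 2·833 − 4·(-3152) = 11976
ΔW = 833 − 854 = -21; ΔX = 11976 − 12480 = -504
Score = (-1)·(-21) + 3·(-504) = -1491

-1491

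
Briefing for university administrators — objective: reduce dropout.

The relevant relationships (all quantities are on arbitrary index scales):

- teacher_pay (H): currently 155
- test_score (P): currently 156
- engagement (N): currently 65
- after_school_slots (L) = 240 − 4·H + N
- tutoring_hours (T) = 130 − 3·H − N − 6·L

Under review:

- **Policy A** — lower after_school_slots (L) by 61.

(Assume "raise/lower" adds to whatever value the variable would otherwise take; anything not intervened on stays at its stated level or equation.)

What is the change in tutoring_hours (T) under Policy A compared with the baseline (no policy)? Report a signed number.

366

Baseline:
  H = 155
  N = 65
  L = 240 − 4·155 + 65 = -315
  T = 130 − 3·155 − 65 − 6·(-315) = 1490
Policy A (L − 61):
  H = 155
  N = 65
  L = 240 − 4·155 + 65 (−61 from intervention) = -376
  T = 130 − 3·155 − 65 − 6·(-376) = 1856
Change in T: 1856 − 1490 = 366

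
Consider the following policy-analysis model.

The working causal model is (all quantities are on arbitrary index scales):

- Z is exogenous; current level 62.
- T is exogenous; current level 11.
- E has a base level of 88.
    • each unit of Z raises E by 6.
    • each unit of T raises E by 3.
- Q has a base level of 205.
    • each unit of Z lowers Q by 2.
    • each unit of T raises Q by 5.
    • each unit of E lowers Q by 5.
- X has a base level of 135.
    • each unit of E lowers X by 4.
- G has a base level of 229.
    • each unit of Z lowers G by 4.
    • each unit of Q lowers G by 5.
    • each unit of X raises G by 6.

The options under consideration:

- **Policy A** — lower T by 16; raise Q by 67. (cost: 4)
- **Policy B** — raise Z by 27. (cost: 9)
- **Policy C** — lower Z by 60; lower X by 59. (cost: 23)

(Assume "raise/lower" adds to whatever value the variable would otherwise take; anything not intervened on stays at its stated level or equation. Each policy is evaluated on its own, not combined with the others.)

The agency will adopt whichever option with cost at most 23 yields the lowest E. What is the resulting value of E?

Policy A (T − 16, Q + 67):
  Z = 62
  T = 11 − 16 = -5
  E = 88 + 6·62 + 3·(-5) = 445
Policy B (Z + 27):
  Z = 62 + 27 = 89
  T = 11
  E = 88 + 6·89 + 3·11 = 655
Policy C (Z − 60, X − 59):
  Z = 62 − 60 = 2
  T = 11
  E = 88 + 6·2 + 3·11 = 133
Comparing — Policy A: E=445, Policy B: E=655, Policy C: E=133. Lowest is 133 (Policy C).

133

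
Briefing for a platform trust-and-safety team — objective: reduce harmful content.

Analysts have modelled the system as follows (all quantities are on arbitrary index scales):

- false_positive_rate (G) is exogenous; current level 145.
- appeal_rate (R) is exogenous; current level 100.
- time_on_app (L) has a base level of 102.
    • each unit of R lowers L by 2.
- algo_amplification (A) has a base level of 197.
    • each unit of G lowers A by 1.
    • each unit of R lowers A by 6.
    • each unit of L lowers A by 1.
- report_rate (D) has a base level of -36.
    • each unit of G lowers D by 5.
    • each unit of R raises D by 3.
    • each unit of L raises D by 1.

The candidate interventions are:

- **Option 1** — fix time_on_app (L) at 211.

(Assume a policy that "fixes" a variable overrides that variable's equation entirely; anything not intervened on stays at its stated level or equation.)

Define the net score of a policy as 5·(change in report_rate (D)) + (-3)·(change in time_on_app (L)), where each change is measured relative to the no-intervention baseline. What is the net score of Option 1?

Baseline:
  G = 145
  R = 100
  L = 102 − 2·100 = -98
  D = -36 − 5·145 + 3·100 + (-98) = -559
Option 1 (L := 211):
  G = 145
  R = 100
  L = 211
  D = -36 − 5·145 + 3·100 + 211 = -250
ΔD = -250 − (-559) = 309; ΔL = 211 − (-98) = 309
Score = 5·309 + (-3)·309 = 618

618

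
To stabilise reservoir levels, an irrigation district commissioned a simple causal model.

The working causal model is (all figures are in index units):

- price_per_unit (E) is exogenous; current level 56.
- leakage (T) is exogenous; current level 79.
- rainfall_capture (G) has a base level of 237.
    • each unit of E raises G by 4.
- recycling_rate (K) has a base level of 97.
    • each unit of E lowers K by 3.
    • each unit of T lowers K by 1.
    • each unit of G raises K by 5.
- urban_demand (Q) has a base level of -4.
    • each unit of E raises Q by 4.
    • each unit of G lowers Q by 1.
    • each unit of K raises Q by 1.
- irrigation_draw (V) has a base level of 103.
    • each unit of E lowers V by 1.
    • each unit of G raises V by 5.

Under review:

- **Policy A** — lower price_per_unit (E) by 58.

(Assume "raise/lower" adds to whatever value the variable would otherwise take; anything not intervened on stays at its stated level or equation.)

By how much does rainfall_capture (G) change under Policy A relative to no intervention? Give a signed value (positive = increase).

Baseline:
  E = 56
  G = 237 + 4·56 = 461
Policy A (E − 58):
  E = 56 − 58 = -2
  G = 237 + 4·(-2) = 229
Change in G: 229 − 461 = -232

-232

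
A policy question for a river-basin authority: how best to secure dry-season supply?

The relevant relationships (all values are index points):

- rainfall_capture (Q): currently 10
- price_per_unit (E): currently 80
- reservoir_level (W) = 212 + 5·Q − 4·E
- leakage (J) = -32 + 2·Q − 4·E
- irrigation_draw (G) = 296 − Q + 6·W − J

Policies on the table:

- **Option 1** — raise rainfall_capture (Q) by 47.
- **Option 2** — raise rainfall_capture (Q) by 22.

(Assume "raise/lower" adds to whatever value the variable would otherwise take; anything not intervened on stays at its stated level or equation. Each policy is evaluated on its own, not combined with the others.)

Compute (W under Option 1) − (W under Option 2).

125

Option 1 (Q + 47):
  Q = 10 + 47 = 57
  E = 80
  W = 212 + 5·57 − 4·80 = 177
Option 2 (Q + 22):
  Q = 10 + 22 = 32
  E = 80
  W = 212 + 5·32 − 4·80 = 52
W: 177 − 52 = 125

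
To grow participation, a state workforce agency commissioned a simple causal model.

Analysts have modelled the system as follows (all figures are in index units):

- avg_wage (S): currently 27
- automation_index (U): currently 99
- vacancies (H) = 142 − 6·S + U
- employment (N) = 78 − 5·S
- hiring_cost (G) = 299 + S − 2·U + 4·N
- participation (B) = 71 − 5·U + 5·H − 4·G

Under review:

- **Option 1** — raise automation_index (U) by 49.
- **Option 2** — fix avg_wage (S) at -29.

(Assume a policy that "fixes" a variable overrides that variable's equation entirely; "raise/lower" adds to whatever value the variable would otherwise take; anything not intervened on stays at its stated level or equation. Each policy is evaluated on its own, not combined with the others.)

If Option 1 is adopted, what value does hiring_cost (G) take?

-198

Option 1 (U + 49):
  S = 27
  U = 99 + 49 = 148
  N = 78 − 5·27 = -57
  G = 299 + 27 − 2·148 + 4·(-57) = -198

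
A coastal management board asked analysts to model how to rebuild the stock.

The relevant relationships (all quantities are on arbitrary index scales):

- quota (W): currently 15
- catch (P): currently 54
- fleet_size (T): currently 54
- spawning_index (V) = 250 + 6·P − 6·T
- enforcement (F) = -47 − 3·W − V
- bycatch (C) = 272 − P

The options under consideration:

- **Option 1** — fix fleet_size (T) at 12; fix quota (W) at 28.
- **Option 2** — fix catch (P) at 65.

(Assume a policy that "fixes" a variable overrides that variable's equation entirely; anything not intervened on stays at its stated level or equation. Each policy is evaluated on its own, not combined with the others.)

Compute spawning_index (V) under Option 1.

502

Option 1 (T := 12, W := 28):
  P = 54
  T = 12
  V = 250 + 6·54 − 6·12 = 502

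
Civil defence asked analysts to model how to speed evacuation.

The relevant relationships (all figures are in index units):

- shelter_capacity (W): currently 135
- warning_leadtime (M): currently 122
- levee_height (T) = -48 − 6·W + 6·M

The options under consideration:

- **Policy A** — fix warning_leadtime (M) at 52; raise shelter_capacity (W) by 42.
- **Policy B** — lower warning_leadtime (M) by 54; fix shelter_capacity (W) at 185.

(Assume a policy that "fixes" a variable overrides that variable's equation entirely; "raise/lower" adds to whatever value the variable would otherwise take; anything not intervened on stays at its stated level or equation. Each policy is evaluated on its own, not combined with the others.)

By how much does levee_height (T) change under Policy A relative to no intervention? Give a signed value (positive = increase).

Baseline:
  W = 135
  M = 122
  T = -48 − 6·135 + 6·122 = -126
Policy A (M := 52, W + 42):
  W = 135 + 42 = 177
  M = 52
  T = -48 − 6·177 + 6·52 = -798
Change in T: -798 − (-126) = -672

-672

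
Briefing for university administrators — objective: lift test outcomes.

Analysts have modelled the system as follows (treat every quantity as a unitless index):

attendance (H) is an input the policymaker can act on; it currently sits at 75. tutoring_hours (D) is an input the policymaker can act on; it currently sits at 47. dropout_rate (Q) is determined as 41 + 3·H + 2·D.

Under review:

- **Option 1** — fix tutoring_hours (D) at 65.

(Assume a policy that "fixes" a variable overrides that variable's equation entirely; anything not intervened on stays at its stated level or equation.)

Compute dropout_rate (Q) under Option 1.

Option 1 (D := 65):
  H = 75
  D = 65
  Q = 41 + 3·75 + 2·65 = 396

396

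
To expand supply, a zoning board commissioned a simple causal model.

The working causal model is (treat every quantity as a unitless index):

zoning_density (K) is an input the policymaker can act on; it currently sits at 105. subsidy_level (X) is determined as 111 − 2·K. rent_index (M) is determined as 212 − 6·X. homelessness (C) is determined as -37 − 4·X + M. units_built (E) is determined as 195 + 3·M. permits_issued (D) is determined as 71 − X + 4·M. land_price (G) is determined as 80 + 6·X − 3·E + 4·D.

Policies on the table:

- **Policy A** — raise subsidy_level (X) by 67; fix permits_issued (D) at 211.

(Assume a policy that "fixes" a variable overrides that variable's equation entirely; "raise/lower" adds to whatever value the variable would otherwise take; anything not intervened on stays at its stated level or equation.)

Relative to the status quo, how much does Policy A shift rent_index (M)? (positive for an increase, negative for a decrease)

Baseline:
  K = 105
  X = 111 − 2·105 = -99
  M = 212 − 6·(-99) = 806
Policy A (X + 67, D := 211):
  K = 105
  X = 111 − 2·105 (+67 from intervention) = -32
  M = 212 − 6·(-32) = 404
Change in M: 404 − 806 = -402

-402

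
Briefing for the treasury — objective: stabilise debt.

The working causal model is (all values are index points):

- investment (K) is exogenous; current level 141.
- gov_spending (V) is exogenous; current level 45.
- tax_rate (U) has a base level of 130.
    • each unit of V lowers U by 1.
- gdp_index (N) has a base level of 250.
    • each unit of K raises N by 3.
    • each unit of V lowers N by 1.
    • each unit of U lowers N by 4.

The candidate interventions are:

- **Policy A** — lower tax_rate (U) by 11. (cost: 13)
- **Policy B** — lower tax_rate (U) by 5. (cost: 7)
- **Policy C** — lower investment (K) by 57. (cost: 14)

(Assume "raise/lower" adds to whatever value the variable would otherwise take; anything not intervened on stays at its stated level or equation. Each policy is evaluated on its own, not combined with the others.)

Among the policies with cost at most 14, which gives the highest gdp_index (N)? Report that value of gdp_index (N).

332

Policy A (U − 11):
  K = 141
  V = 45
  U = 130 − 45 (−11 from intervention) = 74
  N = 250 + 3·141 − 45 − 4·74 = 332
Policy B (U − 5):
  K = 141
  V = 45
  U = 130 − 45 (−5 from intervention) = 80
  N = 250 + 3·141 − 45 − 4·80 = 308
Policy C (K − 57):
  K = 141 − 57 = 84
  V = 45
  U = 130 − 45 = 85
  N = 250 + 3·84 − 45 − 4·85 = 117
Comparing — Policy A: N=332, Policy B: N=308, Policy C: N=117. Highest is 332 (Policy A).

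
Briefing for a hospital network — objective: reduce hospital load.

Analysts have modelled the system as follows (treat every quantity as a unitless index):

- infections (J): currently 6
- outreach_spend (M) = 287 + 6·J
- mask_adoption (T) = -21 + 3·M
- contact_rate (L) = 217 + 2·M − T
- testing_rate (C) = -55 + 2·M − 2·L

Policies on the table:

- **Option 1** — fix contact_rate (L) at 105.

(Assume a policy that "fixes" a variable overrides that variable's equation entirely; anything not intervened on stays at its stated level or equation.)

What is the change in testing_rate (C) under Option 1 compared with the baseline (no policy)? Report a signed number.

-380

Baseline:
  J = 6
  M = 287 + 6·6 = 323
  T = -21 + 3·323 = 948
  L = 217 + 2·323 − 948 = -85
  C = -55 + 2·323 − 2·(-85) = 761
Option 1 (L := 105):
  J = 6
  M = 287 + 6·6 = 323
  T = -21 + 3·323 = 948
  L = 105
  C = -55 + 2·323 − 2·105 = 381
Change in C: 381 − 761 = -380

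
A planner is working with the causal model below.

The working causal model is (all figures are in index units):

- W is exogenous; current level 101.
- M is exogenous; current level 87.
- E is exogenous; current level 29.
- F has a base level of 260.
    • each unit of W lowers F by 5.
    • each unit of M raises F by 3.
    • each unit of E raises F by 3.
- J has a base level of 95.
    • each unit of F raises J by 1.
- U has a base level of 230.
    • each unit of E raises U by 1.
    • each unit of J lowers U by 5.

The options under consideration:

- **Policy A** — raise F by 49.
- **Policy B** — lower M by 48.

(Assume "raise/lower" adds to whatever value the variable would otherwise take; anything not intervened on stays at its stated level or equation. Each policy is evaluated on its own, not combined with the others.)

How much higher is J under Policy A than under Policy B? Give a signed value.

193

Policy A (F + 49):
  W = 101
  M = 87
  E = 29
  F = 260 − 5·101 + 3·87 + 3·29 (+49 from intervention) = 152
  J = 95 + 152 = 247
Policy B (M − 48):
  W = 101
  M = 87 − 48 = 39
  E = 29
  F = 260 − 5·101 + 3·39 + 3·29 = -41
  J = 95 + (-41) = 54
J: 247 − 54 = 193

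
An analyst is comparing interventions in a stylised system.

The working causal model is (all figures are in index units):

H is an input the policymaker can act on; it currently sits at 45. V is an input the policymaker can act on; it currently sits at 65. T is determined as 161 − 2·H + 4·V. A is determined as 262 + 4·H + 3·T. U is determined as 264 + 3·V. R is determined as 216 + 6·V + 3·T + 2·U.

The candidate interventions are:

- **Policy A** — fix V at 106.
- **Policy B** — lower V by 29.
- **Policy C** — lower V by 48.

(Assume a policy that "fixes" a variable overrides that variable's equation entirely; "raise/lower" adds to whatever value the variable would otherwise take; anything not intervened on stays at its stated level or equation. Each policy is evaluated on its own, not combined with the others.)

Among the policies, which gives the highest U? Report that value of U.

Policy A (V := 106):
  V = 106
  U = 264 + 3·106 = 582
Policy B (V − 29):
  V = 65 − 29 = 36
  U = 264 + 3·36 = 372
Policy C (V − 48):
  V = 65 − 48 = 17
  U = 264 + 3·17 = 315
Comparing — Policy A: U=582, Policy B: U=372, Policy C: U=315. Highest is 582 (Policy A).

582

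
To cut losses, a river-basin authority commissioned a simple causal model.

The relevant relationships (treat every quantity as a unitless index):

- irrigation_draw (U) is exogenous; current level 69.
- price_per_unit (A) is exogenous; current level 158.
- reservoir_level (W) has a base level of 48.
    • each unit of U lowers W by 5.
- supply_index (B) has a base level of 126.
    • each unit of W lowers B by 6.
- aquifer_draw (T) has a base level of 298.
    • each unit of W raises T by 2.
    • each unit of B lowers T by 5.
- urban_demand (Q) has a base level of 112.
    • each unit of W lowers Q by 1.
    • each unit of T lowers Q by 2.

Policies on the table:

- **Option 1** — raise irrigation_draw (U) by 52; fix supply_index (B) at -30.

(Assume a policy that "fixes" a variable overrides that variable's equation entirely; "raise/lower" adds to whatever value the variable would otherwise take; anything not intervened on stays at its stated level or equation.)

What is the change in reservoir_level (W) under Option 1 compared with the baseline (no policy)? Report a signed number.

Baseline:
  U = 69
  W = 48 − 5·69 = -297
Option 1 (U + 52, B := -30):
  U = 69 + 52 = 121
  W = 48 − 5·121 = -557
Change in W: -557 − (-297) = -260

-260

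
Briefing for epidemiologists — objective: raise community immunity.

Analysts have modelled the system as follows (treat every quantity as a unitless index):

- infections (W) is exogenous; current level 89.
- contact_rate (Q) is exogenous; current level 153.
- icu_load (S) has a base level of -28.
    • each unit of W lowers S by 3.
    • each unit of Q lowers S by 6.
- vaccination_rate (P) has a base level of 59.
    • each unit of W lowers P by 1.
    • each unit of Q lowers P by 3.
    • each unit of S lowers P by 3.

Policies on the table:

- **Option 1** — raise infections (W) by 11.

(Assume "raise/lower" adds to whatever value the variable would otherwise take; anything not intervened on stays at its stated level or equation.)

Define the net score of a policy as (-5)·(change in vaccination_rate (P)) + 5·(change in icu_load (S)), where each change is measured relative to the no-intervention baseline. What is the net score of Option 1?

-605

Baseline:
  W = 89
  Q = 153
  S = -28 − 3·89 − 6·153 = -1213
  P = 59 − 89 − 3·153 − 3·(-1213) = 3150
Option 1 (W + 11):
  W = 89 + 11 = 100
  Q = 153
  S = -28 − 3·100 − 6·153 = -1246
  P = 59 − 100 − 3·153 − 3·(-1246) = 3238
ΔP = 3238 − 3150 = 88; ΔS = -1246 − (-1213) = -33
Score = (-5)·88 + 5·(-33) = -605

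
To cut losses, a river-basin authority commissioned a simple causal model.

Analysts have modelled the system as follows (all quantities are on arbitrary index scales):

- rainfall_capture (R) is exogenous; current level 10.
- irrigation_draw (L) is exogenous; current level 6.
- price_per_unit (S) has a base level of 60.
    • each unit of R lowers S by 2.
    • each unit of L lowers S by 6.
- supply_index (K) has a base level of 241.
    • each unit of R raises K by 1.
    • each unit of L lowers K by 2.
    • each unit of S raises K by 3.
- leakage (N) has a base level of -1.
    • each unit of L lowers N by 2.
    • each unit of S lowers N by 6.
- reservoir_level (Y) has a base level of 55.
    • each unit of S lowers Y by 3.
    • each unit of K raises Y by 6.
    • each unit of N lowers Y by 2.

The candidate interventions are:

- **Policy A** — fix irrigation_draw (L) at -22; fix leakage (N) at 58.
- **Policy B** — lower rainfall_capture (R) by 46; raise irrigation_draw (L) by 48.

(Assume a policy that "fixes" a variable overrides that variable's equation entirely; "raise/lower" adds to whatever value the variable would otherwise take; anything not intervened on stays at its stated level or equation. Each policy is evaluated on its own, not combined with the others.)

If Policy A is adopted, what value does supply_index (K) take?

Policy A (L := -22, N := 58):
  R = 10
  L = -22
  S = 60 − 2·10 − 6·(-22) = 172
  K = 241 + 10 − 2·(-22) + 3·172 = 811

811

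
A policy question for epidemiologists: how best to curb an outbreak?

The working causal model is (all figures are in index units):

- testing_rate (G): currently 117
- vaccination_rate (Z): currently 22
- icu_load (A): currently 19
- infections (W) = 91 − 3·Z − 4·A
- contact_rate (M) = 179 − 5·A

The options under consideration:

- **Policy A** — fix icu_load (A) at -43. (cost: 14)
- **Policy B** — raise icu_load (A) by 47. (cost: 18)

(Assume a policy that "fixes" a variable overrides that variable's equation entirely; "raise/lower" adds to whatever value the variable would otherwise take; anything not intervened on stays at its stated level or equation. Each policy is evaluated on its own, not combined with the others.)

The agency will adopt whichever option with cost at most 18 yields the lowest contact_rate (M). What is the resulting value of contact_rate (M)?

-151

Policy A (A := -43):
  A = -43
  M = 179 − 5·(-43) = 394
Policy B (A + 47):
  A = 19 + 47 = 66
  M = 179 − 5·66 = -151
Comparing — Policy A: M=394, Policy B: M=-151. Lowest is -151 (Policy B).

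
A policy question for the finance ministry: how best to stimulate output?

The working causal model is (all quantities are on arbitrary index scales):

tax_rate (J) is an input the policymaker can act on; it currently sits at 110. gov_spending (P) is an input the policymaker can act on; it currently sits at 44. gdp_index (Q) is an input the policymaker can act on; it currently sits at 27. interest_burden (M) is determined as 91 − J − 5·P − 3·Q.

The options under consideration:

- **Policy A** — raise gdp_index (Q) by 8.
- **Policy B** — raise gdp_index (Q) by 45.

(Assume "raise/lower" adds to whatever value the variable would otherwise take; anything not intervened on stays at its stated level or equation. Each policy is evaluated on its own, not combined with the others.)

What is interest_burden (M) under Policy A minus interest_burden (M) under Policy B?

Policy A (Q + 8):
  J = 110
  P = 44
  Q = 27 + 8 = 35
  M = 91 − 110 − 5·44 − 3·35 = -344
Policy B (Q + 45):
  J = 110
  P = 44
  Q = 27 + 45 = 72
  M = 91 − 110 − 5·44 − 3·72 = -455
M: -344 − (-455) = 111

111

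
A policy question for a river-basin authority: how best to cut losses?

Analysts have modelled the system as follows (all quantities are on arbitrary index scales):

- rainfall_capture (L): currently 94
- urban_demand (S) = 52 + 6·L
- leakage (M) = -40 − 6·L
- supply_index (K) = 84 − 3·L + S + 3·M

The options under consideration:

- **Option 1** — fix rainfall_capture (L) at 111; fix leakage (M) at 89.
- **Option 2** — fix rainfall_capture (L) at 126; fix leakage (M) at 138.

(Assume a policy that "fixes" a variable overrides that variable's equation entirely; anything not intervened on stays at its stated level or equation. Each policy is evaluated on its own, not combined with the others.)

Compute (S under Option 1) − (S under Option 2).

Option 1 (L := 111, M := 89):
  L = 111
  S = 52 + 6·111 = 718
Option 2 (L := 126, M := 138):
  L = 126
  S = 52 + 6·126 = 808
S: 718 − 808 = -90

-90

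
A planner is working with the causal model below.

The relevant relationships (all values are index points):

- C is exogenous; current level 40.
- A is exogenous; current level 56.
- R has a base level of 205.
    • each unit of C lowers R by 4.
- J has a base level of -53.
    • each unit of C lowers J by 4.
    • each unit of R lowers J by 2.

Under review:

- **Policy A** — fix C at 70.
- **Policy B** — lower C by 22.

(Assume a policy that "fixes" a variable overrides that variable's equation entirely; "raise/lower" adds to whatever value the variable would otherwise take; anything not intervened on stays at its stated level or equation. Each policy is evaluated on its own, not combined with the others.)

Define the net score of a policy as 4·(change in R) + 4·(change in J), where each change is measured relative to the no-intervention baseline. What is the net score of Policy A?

Baseline:
  C = 40
  R = 205 − 4·40 = 45
  J = -53 − 4·40 − 2·45 = -303
Policy A (C := 70):
  C = 70
  R = 205 − 4·70 = -75
  J = -53 − 4·70 − 2·(-75) = -183
ΔR = -75 − 45 = -120; ΔJ = -183 − (-303) = 120
Score = 4·(-120) + 4·120 = 0

0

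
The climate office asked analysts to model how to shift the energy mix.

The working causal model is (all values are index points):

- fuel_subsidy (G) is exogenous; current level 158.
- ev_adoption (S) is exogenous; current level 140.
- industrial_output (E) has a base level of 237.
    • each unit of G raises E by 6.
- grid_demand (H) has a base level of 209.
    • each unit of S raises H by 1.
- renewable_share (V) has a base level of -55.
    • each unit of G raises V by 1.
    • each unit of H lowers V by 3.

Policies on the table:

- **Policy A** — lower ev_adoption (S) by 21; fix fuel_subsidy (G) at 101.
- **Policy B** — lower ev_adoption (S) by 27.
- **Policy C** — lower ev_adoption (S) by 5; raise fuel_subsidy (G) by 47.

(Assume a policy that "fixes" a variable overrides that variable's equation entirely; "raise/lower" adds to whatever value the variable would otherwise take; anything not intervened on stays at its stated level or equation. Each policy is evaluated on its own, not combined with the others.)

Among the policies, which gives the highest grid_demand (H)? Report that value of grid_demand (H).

344

Policy A (S − 21, G := 101):
  S = 140 − 21 = 119
  H = 209 + 119 = 328
Policy B (S − 27):
  S = 140 − 27 = 113
  H = 209 + 113 = 322
Policy C (S − 5, G + 47):
  S = 140 − 5 = 135
  H = 209 + 135 = 344
Comparing — Policy A: H=328, Policy B: H=322, Policy C: H=344. Highest is 344 (Policy C).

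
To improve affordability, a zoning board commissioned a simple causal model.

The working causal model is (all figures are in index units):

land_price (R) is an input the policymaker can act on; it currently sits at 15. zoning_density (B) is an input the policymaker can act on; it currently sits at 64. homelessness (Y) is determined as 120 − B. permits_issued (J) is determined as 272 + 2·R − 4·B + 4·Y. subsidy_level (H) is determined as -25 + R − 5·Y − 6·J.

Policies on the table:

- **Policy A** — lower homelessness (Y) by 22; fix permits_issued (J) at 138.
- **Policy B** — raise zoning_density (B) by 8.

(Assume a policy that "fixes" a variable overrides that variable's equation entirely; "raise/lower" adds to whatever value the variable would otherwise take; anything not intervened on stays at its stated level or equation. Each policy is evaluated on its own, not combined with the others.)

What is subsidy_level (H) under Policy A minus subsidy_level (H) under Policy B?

478

Policy A (Y − 22, J := 138):
  R = 15
  B = 64
  Y = 120 − 64 (−22 from intervention) = 34
  J = 138
  H = -25 + 15 − 5·34 − 6·138 = -1008
Policy B (B + 8):
  R = 15
  B = 64 + 8 = 72
  Y = 120 − 72 = 48
  J = 272 + 2·15 − 4·72 + 4·48 = 206
  H = -25 + 15 − 5·48 − 6·206 = -1486
H: -1008 − (-1486) = 478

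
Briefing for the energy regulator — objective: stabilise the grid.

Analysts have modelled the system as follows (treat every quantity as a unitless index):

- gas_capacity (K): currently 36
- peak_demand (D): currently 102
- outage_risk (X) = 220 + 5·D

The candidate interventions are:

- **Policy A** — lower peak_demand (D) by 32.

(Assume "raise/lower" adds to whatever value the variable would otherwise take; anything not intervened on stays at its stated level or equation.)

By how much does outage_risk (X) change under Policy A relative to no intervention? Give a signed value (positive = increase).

-160

Baseline:
  D = 102
  X = 220 + 5·102 = 730
Policy A (D − 32):
  D = 102 − 32 = 70
  X = 220 + 5·70 = 570
Change in X: 570 − 730 = -160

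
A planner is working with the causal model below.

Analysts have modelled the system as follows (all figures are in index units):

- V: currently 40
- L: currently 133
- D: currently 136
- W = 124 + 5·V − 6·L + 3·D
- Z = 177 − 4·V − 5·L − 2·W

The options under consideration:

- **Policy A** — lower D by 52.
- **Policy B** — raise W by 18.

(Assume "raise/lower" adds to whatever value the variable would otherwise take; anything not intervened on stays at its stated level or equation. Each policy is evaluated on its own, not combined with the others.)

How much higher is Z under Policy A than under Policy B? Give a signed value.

Policy A (D − 52):
  V = 40
  L = 133
  D = 136 − 52 = 84
  W = 124 + 5·40 − 6·133 + 3·84 = -222
  Z = 177 − 4·40 − 5·133 − 2·(-222) = -204
Policy B (W + 18):
  V = 40
  L = 133
  D = 136
  W = 124 + 5·40 − 6·133 + 3·136 (+18 from intervention) = -48
  Z = 177 − 4·40 − 5·133 − 2·(-48) = -552
Z: -204 − (-552) = 348

348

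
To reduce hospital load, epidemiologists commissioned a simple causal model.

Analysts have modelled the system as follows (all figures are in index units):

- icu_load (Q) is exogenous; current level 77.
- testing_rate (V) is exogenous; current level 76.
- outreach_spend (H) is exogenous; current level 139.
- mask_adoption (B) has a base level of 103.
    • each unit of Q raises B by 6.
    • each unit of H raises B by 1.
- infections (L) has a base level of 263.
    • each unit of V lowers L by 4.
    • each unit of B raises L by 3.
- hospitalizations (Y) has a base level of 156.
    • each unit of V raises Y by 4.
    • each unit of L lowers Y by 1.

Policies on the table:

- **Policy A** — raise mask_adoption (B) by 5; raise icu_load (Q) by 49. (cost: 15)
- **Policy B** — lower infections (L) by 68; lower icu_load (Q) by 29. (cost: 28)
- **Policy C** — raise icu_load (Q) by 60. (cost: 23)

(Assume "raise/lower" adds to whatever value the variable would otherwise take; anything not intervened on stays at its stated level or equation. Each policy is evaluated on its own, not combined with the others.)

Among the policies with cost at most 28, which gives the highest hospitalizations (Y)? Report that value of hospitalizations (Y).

Policy A (B + 5, Q + 49):
  Q = 77 + 49 = 126
  V = 76
  H = 139
  B = 103 + 6·126 + 139 (+5 from intervention) = 1003
  L = 263 − 4·76 + 3·1003 = 2968
  Y = 156 + 4·76 − 2968 = -2508
Policy B (L − 68, Q − 29):
  Q = 77 − 29 = 48
  V = 76
  H = 139
  B = 103 + 6·48 + 139 = 530
  L = 263 − 4·76 + 3·530 (−68 from intervention) = 1481
  Y = 156 + 4·76 − 1481 = -1021
Policy C (Q + 60):
  Q = 77 + 60 = 137
  V = 76
  H = 139
  B = 103 + 6·137 + 139 = 1064
  L = 263 − 4·76 + 3·1064 = 3151
  Y = 156 + 4·76 − 3151 = -2691
Comparing — Policy A: Y=-2508, Policy B: Y=-1021, Policy C: Y=-2691. Highest is -1021 (Policy B).

-1021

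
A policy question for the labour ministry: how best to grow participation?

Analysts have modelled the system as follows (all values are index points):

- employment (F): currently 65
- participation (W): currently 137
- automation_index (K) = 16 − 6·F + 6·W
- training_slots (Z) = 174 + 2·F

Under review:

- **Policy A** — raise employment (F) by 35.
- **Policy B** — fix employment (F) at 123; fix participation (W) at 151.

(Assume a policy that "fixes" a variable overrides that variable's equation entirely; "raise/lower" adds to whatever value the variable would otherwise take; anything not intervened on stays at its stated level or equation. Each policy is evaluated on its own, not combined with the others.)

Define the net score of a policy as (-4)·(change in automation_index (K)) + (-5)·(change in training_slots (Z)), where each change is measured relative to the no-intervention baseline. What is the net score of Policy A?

490

Baseline:
  F = 65
  W = 137
  K = 16 − 6·65 + 6·137 = 448
  Z = 174 + 2·65 = 304
Policy A (F + 35):
  F = 65 + 35 = 100
  W = 137
  K = 16 − 6·100 + 6·137 = 238
  Z = 174 + 2·100 = 374
ΔK = 238 − 448 = -210; ΔZ = 374 − 304 = 70
Score = (-4)·(-210) + (-5)·70 = 490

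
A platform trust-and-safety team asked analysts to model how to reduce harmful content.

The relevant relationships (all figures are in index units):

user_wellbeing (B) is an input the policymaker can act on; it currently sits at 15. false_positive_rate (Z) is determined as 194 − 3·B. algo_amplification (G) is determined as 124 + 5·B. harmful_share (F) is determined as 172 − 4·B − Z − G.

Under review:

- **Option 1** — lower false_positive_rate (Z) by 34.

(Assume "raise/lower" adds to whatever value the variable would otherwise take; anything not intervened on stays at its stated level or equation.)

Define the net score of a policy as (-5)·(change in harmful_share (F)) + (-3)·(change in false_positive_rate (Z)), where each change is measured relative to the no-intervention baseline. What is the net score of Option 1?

-68

Baseline:
  B = 15
  Z = 194 − 3·15 = 149
  G = 124 + 5·15 = 199
  F = 172 − 4·15 − 149 − 199 = -236
Option 1 (Z − 34):
  B = 15
  Z = 194 − 3·15 (−34 from intervention) = 115
  G = 124 + 5·15 = 199
  F = 172 − 4·15 − 115 − 199 = -202
ΔF = -202 − (-236) = 34; ΔZ = 115 − 149 = -34
Score = (-5)·34 + (-3)·(-34) = -68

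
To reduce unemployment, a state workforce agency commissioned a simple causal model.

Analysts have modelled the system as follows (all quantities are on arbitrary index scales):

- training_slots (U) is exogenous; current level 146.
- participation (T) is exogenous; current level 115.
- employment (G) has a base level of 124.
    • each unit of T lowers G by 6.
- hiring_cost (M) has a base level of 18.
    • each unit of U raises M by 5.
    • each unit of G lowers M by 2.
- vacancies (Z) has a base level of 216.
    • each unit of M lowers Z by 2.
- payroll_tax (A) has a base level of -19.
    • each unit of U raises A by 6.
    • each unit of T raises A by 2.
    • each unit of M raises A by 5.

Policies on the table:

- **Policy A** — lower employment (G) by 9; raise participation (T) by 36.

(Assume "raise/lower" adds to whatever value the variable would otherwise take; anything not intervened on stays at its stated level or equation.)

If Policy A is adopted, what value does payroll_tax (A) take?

Policy A (G − 9, T + 36):
  U = 146
  T = 115 + 36 = 151
  G = 124 − 6·151 (−9 from intervention) = -791
  M = 18 + 5·146 − 2·(-791) = 2330
  A = -19 + 6·146 + 2·151 + 5·2330 = 12809

12809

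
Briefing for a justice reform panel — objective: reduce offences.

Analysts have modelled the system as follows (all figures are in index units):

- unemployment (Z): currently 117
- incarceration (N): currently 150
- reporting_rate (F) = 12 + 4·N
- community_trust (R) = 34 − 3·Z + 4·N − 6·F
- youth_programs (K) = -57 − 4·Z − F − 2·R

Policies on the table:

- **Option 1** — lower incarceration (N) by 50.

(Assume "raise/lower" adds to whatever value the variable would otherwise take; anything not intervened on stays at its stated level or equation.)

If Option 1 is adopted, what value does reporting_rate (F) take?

412

Option 1 (N − 50):
  N = 150 − 50 = 100
  F = 12 + 4·100 = 412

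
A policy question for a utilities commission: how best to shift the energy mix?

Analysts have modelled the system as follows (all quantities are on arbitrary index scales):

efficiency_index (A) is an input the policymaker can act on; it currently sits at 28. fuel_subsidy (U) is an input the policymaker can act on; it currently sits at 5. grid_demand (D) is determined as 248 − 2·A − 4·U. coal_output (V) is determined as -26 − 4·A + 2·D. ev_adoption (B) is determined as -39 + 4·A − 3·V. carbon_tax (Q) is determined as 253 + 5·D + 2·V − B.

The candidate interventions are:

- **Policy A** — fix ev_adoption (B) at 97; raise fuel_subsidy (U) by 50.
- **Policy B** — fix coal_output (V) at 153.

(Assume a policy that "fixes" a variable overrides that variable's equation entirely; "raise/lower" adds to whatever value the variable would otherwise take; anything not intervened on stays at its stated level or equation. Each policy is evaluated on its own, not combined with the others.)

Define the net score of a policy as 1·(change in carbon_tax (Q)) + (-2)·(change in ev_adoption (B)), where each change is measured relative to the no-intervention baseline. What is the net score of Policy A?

Baseline:
  A = 28
  U = 5
  D = 248 − 2·28 − 4·5 = 172
  V = -26 − 4·28 + 2·172 = 206
  B = -39 + 4·28 − 3·206 = -545
  Q = 253 + 5·172 + 2·206 − (-545) = 2070
Policy A (B := 97, U + 50):
  A = 28
  U = 5 + 50 = 55
  D = 248 − 2·28 − 4·55 = -28
  V = -26 − 4·28 + 2·(-28) = -194
  B = 97
  Q = 253 + 5·(-28) + 2·(-194) − 97 = -372
ΔQ = -372 − 2070 = -2442; ΔB = 97 − (-545) = 642
Score = 1·(-2442) + (-2)·642 = -3726

-3726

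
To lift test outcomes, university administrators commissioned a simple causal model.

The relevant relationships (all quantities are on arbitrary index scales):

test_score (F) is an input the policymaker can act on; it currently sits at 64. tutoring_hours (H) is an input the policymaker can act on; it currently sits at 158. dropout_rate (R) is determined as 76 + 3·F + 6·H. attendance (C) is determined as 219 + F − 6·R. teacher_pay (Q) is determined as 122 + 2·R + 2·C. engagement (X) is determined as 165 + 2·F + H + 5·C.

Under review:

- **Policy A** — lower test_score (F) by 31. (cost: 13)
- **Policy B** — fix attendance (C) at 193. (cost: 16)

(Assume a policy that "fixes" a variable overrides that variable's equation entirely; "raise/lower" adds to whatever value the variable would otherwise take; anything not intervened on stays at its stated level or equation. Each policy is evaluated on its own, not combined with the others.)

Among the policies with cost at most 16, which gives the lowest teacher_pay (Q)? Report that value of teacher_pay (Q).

-10604

Policy A (F − 31):
  F = 64 − 31 = 33
  H = 158
  R = 76 + 3·33 + 6·158 = 1123
  C = 219 + 33 − 6·1123 = -6486
  Q = 122 + 2·1123 + 2·(-6486) = -10604
Policy B (C := 193):
  F = 64
  H = 158
  R = 76 + 3·64 + 6·158 = 1216
  C = 193
  Q = 122 + 2·1216 + 2·193 = 2940
Comparing — Policy A: Q=-10604, Policy B: Q=2940. Lowest is -10604 (Policy A).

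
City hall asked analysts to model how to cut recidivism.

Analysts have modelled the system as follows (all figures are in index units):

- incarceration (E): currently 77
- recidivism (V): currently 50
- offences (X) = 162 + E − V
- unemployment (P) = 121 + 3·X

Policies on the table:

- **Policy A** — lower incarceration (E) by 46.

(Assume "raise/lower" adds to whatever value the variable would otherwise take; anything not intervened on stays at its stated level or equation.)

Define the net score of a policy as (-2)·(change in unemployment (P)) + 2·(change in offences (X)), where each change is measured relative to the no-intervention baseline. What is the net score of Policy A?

Baseline:
  E = 77
  V = 50
  X = 162 + 77 − 50 = 189
  P = 121 + 3·189 = 688
Policy A (E − 46):
  E = 77 − 46 = 31
  V = 50
  X = 162 + 31 − 50 = 143
  P = 121 + 3·143 = 550
ΔP = 550 − 688 = -138; ΔX = 143 − 189 = -46
Score = (-2)·(-138) + 2·(-46) = 184

184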